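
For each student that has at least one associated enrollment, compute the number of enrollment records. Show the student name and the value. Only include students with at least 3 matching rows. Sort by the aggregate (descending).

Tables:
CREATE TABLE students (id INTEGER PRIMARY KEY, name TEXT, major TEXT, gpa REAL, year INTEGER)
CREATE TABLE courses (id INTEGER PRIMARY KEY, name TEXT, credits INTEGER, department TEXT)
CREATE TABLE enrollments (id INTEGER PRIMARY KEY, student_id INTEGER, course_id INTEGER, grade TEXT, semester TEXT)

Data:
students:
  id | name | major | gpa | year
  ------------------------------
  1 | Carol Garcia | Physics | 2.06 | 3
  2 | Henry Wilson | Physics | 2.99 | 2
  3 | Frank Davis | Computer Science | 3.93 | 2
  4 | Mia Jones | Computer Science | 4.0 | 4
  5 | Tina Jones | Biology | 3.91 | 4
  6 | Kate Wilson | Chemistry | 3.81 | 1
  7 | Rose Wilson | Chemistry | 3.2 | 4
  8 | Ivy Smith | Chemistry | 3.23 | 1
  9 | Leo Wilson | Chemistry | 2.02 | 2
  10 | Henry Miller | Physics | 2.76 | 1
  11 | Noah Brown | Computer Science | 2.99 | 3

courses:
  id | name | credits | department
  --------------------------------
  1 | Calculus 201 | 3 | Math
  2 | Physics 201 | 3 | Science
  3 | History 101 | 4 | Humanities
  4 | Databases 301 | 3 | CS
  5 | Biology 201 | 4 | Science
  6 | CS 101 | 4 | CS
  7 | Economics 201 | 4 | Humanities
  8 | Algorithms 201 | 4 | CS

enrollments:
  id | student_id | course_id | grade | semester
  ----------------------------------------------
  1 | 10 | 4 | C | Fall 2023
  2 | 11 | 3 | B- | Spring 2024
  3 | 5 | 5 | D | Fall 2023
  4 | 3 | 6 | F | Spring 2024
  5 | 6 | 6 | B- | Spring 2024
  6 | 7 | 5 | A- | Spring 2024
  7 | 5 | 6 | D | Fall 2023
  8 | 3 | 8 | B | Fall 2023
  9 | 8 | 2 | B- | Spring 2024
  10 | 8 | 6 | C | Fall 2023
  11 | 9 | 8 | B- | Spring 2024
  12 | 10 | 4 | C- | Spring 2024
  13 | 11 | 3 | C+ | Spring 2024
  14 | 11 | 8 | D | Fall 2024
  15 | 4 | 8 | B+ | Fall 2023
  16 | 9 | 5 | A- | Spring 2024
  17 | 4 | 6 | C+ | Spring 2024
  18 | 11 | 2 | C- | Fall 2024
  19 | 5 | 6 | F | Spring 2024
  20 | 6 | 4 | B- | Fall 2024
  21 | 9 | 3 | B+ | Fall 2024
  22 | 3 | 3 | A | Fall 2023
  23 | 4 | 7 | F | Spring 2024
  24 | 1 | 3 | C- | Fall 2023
SELECT p.name, COUNT(*) AS n FROM enrollments c JOIN students p ON c.student_id = p.id GROUP BY p.id, p.name HAVING COUNT(*) >= 3 ORDER BY n DESC

Execution result:
name | n
Noah Brown | 4
Frank Davis | 3
Mia Jones | 3
Tina Jones | 3
Leo Wilson | 3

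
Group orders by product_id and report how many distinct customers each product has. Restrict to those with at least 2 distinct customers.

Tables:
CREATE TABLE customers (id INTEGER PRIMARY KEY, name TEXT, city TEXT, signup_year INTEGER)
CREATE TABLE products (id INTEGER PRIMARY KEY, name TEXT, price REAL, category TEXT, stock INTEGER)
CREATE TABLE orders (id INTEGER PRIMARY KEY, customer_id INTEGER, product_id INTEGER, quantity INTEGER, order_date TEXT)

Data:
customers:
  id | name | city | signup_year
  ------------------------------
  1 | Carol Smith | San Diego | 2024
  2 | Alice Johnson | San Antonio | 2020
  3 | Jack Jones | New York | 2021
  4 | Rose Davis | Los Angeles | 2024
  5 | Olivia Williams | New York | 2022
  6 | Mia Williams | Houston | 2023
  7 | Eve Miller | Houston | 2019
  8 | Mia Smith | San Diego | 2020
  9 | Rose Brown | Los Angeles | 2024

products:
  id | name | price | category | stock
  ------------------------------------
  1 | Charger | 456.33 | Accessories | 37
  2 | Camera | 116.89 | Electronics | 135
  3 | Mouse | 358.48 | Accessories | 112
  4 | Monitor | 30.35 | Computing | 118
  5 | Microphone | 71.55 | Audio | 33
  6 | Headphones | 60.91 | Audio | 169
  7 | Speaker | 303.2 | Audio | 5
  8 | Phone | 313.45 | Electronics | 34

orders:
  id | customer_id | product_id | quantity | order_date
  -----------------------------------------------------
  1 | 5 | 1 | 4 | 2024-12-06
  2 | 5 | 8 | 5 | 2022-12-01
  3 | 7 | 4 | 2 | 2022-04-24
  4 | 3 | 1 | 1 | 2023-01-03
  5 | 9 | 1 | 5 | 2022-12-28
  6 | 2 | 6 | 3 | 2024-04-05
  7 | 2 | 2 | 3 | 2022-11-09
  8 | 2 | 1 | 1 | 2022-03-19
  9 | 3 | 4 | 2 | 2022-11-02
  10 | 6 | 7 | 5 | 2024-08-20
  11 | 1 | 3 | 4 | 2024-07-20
SELECT product_id, COUNT(DISTINCT customer_id) AS distinct_customer_count FROM orders GROUP BY product_id HAVING COUNT(DISTINCT customer_id) >= 2

Execution result:
product_id | distinct_customer_count
1 | 4
4 | 2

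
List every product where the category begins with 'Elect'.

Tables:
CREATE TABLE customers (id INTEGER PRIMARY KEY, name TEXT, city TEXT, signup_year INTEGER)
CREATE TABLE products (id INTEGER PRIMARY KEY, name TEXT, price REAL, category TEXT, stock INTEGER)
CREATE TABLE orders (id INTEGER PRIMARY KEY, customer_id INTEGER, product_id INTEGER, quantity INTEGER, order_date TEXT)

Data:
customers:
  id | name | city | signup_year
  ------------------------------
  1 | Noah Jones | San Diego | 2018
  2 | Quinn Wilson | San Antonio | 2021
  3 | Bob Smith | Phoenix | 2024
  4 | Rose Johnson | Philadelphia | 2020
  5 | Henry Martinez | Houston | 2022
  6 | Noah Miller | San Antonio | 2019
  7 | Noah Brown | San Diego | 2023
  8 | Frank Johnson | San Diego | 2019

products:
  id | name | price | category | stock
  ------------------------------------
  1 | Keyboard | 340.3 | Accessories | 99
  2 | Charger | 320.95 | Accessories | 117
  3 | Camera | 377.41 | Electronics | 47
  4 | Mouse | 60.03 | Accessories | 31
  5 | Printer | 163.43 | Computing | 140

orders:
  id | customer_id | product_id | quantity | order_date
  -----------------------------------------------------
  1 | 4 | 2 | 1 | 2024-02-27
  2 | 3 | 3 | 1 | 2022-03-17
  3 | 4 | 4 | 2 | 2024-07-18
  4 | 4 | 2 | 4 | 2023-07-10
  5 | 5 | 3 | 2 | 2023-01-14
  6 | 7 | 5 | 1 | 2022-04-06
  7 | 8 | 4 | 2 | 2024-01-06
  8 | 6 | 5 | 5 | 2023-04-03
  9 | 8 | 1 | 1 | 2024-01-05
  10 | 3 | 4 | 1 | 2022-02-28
SELECT name, category FROM products WHERE category LIKE 'Elect%'

Execution result:
name | category
Camera | Electronics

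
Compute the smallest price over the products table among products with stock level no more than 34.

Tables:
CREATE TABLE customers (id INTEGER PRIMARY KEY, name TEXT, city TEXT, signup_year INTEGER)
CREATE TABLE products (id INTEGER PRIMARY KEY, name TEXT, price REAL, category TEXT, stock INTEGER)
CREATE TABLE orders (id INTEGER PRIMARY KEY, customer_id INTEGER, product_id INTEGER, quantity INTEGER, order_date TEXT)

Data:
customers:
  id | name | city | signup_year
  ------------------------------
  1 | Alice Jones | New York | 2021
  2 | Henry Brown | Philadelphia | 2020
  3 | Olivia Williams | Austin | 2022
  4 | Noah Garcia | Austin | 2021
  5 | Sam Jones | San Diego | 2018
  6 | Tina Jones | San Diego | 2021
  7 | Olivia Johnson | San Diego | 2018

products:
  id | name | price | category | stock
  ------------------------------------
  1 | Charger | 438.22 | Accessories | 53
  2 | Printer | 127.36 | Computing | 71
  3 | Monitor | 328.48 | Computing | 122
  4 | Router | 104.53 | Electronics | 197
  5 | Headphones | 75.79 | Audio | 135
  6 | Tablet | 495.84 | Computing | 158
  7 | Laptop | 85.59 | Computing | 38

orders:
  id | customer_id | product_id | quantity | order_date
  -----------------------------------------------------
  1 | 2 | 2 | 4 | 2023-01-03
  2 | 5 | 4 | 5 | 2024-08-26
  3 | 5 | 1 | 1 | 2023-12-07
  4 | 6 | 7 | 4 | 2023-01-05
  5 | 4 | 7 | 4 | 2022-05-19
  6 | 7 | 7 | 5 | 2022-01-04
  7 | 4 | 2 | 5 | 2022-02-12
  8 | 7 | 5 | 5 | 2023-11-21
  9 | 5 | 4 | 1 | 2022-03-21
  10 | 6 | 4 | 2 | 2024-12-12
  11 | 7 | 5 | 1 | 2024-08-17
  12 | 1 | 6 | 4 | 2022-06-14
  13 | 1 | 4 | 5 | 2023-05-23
SELECT MIN(price) FROM products WHERE stock <= 34

Execution result:
NULL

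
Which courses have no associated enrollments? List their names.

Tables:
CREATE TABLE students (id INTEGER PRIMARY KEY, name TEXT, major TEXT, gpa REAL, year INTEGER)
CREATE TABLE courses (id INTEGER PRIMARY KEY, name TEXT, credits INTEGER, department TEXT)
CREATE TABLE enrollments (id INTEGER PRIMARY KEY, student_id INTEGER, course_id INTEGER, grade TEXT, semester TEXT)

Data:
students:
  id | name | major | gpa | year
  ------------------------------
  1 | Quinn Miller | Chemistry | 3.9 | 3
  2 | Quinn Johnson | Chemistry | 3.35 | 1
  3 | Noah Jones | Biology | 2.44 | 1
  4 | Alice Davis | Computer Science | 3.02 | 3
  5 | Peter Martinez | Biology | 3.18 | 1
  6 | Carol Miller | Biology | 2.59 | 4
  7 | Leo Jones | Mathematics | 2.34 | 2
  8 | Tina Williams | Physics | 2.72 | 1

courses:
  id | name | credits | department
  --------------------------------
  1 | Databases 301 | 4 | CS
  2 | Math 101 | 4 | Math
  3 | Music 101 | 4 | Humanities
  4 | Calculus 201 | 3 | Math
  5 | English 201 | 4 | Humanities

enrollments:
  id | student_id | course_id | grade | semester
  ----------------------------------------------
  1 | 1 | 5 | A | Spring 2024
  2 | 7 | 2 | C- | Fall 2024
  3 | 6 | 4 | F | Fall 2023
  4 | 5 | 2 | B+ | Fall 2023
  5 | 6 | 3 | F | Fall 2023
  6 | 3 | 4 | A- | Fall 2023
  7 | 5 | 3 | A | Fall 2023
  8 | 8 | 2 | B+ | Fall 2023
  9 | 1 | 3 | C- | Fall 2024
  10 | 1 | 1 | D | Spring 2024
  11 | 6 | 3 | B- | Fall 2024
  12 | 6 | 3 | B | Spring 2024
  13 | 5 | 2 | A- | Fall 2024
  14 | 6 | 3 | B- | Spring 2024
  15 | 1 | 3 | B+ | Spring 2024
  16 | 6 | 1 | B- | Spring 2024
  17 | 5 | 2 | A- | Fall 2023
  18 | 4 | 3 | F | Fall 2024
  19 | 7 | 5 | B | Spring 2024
SELECT p.name FROM courses p LEFT JOIN enrollments c ON c.course_id = p.id WHERE c.id IS NULL

Execution result:
(no rows)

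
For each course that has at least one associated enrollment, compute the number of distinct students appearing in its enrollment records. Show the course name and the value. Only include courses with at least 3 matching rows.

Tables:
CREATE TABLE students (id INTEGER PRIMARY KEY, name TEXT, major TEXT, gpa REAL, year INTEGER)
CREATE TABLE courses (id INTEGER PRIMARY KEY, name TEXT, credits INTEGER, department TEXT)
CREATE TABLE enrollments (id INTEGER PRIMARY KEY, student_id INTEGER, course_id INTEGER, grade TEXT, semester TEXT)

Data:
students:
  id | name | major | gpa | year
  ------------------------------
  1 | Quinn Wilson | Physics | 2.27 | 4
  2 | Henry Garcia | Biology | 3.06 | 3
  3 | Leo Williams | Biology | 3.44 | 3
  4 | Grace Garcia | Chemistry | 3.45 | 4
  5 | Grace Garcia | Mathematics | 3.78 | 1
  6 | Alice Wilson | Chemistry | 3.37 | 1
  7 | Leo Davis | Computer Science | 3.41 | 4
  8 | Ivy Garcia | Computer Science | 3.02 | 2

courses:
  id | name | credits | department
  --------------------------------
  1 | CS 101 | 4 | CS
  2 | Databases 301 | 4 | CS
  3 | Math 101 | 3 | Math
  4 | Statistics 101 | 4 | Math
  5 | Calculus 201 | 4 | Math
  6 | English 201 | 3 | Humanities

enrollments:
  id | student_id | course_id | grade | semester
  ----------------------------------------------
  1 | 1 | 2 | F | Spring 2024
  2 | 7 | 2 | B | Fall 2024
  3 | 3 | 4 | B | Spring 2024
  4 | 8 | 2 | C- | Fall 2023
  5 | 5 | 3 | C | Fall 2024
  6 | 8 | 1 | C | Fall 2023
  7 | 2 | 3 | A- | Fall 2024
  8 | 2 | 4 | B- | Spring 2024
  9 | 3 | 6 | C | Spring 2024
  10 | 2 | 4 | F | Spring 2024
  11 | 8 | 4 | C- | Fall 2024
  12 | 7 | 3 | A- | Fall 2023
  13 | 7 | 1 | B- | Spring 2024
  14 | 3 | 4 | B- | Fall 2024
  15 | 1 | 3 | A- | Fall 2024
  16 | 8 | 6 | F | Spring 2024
SELECT p.name, COUNT(DISTINCT c.student_id) AS distinct_student_count FROM enrollments c JOIN courses p ON c.course_id = p.id GROUP BY p.id, p.name HAVING COUNT(*) >= 3

Execution result:
name | distinct_student_count
Databases 301 | 3
Math 101 | 4
Statistics 101 | 3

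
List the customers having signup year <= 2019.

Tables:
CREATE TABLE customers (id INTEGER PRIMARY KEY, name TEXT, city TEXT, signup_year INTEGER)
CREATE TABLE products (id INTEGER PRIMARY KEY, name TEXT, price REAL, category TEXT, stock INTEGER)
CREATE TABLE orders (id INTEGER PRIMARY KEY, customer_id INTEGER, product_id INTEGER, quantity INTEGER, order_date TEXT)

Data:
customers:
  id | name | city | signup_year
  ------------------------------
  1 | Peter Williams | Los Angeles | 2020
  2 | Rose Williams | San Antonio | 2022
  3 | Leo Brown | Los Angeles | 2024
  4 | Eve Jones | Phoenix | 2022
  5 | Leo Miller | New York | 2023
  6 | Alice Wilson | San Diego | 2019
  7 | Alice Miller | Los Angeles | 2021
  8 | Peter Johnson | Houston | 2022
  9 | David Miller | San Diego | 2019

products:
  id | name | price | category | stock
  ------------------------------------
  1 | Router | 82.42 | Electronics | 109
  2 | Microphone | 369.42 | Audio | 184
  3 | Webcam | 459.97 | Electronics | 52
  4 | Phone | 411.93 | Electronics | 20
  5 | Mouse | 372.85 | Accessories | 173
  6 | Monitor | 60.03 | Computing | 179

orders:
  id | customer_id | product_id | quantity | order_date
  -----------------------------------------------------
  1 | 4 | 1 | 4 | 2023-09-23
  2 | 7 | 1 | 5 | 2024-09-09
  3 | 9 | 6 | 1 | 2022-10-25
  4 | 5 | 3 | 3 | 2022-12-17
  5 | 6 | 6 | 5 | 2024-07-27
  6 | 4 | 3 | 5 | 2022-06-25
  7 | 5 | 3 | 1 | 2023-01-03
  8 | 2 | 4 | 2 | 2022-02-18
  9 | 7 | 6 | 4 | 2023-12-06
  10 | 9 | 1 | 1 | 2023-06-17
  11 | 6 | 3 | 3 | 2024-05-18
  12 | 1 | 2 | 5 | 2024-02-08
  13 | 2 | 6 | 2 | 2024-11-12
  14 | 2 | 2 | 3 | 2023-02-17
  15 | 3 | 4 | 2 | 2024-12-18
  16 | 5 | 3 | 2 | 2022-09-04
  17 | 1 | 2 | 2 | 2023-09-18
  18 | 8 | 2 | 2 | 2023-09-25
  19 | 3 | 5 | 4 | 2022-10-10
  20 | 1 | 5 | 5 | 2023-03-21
SELECT name, signup_year FROM customers WHERE signup_year <= 2019

Execution result:
name | signup_year
Alice Wilson | 2019
David Miller | 2019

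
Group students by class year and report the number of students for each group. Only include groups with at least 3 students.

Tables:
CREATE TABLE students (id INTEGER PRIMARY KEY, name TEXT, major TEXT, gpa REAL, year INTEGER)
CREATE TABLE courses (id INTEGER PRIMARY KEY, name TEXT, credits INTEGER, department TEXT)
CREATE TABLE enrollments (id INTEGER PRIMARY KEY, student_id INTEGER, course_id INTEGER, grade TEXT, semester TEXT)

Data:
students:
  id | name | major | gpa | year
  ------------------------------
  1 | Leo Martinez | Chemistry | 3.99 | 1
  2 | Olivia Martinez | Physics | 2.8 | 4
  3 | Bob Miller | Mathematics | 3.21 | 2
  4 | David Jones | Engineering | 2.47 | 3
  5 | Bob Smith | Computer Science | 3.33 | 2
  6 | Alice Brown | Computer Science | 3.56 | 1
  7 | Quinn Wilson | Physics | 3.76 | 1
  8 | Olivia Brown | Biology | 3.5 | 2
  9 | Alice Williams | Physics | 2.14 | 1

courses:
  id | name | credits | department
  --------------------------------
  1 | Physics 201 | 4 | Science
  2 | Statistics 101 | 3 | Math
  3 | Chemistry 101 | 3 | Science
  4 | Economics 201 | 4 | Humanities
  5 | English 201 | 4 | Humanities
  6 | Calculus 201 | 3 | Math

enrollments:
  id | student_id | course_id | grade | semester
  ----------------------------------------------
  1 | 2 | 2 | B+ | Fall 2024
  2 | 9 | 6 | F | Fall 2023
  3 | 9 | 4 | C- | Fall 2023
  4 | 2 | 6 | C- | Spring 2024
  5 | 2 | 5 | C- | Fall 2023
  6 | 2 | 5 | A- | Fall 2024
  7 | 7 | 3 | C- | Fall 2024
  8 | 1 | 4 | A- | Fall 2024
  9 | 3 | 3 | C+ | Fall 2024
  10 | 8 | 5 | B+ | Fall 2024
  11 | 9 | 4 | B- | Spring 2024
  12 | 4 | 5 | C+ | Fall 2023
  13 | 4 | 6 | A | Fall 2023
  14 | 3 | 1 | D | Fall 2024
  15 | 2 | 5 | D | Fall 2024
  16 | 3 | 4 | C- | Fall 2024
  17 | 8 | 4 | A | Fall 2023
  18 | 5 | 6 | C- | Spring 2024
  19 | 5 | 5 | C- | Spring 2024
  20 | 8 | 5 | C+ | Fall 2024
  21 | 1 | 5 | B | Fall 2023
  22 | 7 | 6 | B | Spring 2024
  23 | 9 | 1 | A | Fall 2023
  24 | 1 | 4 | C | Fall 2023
SELECT year, COUNT(*) AS n FROM students GROUP BY year HAVING COUNT(*) >= 3

Execution result:
year | n
1 | 4
2 | 3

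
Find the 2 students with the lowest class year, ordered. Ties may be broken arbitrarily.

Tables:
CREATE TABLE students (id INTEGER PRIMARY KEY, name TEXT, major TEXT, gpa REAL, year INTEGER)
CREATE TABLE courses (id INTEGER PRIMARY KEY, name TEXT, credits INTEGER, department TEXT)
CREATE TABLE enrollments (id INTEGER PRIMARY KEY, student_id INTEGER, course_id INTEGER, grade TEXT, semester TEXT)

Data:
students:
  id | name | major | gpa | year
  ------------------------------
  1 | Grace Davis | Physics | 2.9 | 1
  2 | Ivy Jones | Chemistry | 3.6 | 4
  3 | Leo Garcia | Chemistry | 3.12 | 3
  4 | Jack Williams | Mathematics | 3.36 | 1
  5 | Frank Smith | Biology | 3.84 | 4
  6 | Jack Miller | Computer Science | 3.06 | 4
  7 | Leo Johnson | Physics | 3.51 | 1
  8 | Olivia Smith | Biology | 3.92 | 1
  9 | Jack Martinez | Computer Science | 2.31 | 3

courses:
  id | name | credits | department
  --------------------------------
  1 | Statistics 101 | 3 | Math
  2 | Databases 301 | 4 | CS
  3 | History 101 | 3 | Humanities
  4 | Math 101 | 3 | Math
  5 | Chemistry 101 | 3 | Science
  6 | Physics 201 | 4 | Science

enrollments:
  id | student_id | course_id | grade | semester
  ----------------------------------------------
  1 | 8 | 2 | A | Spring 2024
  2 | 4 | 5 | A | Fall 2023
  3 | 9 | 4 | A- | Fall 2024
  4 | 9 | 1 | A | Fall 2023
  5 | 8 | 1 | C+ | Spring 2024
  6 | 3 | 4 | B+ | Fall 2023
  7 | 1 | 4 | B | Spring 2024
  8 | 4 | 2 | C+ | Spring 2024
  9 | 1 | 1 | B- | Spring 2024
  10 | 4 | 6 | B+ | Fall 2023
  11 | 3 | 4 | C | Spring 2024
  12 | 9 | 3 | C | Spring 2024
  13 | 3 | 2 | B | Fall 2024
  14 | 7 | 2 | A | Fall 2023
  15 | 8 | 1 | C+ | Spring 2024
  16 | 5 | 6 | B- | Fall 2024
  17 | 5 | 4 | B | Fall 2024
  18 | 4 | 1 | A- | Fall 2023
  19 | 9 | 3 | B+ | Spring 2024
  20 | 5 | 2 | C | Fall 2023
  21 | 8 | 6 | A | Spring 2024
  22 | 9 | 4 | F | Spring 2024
SELECT name, year FROM students ORDER BY year ASC LIMIT 2

Execution result:
name | year
Grace Davis | 1
Jack Williams | 1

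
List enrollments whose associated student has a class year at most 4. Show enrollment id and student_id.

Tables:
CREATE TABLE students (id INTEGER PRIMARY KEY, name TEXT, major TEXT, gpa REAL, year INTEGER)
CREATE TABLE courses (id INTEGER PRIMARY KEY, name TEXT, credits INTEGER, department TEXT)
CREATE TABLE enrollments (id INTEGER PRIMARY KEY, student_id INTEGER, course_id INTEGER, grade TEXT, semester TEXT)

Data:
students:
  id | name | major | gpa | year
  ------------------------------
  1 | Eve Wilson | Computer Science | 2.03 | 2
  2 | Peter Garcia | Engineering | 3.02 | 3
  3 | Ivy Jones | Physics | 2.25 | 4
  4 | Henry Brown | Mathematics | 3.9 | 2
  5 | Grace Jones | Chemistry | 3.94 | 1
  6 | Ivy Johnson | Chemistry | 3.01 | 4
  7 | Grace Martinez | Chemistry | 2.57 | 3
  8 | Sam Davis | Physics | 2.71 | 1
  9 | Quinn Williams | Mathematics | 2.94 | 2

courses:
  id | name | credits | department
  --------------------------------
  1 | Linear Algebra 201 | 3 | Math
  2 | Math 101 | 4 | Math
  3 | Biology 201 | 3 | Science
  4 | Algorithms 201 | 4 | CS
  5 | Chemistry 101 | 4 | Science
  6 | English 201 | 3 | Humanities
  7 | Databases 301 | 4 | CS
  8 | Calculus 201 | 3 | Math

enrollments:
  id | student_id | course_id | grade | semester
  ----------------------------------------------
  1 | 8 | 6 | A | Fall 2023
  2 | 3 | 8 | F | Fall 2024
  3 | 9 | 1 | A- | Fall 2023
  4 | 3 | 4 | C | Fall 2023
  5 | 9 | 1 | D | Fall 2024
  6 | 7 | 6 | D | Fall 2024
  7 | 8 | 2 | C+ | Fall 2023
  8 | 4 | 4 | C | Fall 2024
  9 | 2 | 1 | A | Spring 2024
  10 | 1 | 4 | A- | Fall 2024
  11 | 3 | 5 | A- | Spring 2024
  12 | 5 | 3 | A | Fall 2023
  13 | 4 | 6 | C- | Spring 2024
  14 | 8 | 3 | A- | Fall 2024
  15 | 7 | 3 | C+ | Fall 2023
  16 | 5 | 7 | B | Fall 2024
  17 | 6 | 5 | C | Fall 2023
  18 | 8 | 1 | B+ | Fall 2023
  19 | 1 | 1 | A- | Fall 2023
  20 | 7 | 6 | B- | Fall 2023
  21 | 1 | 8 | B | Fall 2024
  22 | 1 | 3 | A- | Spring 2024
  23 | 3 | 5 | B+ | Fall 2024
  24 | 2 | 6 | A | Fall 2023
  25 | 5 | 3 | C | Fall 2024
SELECT id, student_id FROM enrollments WHERE student_id IN (SELECT id FROM students WHERE year <= 4)

Execution result:
id | student_id
1 | 8
2 | 3
3 | 9
4 | 3
5 | 9
6 | 7
7 | 8
8 | 4
9 | 2
10 | 1
11 | 3
12 | 5
13 | 4
14 | 8
15 | 7
16 | 5
17 | 6
18 | 8
19 | 1
20 | 7
21 | 1
22 | 1
23 | 3
24 | 2
25 | 5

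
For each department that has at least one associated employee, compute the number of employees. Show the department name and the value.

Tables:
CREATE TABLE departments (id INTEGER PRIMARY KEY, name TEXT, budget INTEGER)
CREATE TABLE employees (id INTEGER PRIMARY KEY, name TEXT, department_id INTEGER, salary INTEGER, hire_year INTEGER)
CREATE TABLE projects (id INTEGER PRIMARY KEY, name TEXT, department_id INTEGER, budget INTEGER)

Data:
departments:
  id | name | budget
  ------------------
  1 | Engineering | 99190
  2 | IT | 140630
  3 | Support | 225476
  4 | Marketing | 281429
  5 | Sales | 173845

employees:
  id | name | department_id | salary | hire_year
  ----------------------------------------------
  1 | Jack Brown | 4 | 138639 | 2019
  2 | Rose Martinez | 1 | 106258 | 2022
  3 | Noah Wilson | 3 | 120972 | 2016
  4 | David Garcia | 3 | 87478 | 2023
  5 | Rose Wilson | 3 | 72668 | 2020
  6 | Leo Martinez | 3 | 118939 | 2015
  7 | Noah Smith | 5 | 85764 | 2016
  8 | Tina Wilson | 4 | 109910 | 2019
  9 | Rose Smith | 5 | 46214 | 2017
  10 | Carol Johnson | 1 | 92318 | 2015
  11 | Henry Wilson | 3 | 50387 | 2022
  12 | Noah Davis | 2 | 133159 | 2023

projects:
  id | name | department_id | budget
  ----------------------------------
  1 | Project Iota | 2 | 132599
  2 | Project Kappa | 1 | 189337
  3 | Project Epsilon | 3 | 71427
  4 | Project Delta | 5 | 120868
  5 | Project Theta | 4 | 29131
SELECT p.name, COUNT(*) AS n FROM employees c JOIN departments p ON c.department_id = p.id GROUP BY p.id, p.name

Execution result:
name | n
Engineering | 2
IT | 1
Support | 5
Marketing | 2
Sales | 2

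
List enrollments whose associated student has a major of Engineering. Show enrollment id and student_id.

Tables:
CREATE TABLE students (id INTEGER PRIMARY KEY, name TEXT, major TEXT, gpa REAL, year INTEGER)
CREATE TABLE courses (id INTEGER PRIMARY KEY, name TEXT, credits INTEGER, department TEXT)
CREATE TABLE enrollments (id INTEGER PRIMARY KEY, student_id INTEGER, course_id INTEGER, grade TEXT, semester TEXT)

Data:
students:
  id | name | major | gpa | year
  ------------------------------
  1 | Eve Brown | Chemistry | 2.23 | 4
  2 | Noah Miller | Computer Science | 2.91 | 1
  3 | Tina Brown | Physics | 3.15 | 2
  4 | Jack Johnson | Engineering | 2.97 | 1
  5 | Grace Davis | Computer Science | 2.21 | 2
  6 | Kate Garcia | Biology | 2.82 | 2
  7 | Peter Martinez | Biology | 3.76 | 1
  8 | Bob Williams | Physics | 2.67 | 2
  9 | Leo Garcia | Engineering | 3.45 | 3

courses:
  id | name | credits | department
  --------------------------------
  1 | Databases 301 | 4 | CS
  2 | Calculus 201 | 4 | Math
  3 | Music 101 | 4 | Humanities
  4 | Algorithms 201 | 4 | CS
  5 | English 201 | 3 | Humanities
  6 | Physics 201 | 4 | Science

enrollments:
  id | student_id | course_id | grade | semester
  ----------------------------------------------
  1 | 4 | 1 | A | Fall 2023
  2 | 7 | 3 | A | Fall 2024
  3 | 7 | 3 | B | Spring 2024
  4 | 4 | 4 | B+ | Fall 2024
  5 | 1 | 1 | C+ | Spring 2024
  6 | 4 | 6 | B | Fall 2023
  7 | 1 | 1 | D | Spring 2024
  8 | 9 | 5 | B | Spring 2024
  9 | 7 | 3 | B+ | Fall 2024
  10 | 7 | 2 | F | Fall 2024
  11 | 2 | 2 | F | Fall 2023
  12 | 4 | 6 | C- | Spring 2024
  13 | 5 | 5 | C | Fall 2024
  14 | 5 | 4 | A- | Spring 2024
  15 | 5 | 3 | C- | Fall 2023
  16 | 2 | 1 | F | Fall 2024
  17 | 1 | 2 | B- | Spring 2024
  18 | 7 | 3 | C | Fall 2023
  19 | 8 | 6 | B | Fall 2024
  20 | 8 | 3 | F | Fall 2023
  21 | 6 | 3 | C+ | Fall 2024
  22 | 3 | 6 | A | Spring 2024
SELECT id, student_id FROM enrollments WHERE student_id IN (SELECT id FROM students WHERE major = 'Engineering')

Execution result:
id | student_id
1 | 4
4 | 4
6 | 4
8 | 9
12 | 4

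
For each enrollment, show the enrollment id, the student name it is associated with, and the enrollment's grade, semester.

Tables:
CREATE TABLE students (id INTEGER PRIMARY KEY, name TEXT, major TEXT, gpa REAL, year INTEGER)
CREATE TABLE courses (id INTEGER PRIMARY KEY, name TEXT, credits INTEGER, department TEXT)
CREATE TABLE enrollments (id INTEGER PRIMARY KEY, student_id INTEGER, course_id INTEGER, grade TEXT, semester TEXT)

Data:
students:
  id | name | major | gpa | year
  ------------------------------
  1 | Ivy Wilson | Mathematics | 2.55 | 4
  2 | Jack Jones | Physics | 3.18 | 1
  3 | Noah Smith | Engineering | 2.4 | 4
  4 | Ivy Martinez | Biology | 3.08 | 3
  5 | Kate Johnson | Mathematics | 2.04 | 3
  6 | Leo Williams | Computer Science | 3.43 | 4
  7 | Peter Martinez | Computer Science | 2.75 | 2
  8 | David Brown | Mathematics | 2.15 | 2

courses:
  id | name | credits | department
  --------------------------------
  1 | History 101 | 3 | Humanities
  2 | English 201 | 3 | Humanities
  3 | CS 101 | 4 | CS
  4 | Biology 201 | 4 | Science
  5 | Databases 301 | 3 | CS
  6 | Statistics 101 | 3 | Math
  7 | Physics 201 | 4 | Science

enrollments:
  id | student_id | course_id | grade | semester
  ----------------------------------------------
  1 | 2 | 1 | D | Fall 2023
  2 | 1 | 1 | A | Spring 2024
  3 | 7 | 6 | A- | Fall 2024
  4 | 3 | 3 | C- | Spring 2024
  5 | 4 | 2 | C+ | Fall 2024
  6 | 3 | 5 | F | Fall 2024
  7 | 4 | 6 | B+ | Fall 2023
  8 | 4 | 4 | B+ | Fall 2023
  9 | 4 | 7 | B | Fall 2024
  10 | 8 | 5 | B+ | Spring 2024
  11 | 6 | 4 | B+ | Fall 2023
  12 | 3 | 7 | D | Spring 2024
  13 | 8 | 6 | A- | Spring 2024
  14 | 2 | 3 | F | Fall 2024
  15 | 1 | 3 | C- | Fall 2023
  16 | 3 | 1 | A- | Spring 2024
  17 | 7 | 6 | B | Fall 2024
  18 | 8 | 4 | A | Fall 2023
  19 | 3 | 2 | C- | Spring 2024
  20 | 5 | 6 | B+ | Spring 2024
SELECT c.id, p.name AS student, c.grade, c.semester FROM enrollments c JOIN students p ON c.student_id = p.id

Execution result:
id | student | grade | semester
1 | Jack Jones | D | Fall 2023
2 | Ivy Wilson | A | Spring 2024
3 | Peter Martinez | A- | Fall 2024
4 | Noah Smith | C- | Spring 2024
5 | Ivy Martinez | C+ | Fall 2024
6 | Noah Smith | F | Fall 2024
7 | Ivy Martinez | B+ | Fall 2023
8 | Ivy Martinez | B+ | Fall 2023
9 | Ivy Martinez | B | Fall 2024
10 | David Brown | B+ | Spring 2024
11 | Leo Williams | B+ | Fall 2023
12 | Noah Smith | D | Spring 2024
13 | David Brown | A- | Spring 2024
14 | Jack Jones | F | Fall 2024
15 | Ivy Wilson | C- | Fall 2023
16 | Noah Smith | A- | Spring 2024
17 | Peter Martinez | B | Fall 2024
18 | David Brown | A | Fall 2023
19 | Noah Smith | C- | Spring 2024
20 | Kate Johnson | B+ | Spring 2024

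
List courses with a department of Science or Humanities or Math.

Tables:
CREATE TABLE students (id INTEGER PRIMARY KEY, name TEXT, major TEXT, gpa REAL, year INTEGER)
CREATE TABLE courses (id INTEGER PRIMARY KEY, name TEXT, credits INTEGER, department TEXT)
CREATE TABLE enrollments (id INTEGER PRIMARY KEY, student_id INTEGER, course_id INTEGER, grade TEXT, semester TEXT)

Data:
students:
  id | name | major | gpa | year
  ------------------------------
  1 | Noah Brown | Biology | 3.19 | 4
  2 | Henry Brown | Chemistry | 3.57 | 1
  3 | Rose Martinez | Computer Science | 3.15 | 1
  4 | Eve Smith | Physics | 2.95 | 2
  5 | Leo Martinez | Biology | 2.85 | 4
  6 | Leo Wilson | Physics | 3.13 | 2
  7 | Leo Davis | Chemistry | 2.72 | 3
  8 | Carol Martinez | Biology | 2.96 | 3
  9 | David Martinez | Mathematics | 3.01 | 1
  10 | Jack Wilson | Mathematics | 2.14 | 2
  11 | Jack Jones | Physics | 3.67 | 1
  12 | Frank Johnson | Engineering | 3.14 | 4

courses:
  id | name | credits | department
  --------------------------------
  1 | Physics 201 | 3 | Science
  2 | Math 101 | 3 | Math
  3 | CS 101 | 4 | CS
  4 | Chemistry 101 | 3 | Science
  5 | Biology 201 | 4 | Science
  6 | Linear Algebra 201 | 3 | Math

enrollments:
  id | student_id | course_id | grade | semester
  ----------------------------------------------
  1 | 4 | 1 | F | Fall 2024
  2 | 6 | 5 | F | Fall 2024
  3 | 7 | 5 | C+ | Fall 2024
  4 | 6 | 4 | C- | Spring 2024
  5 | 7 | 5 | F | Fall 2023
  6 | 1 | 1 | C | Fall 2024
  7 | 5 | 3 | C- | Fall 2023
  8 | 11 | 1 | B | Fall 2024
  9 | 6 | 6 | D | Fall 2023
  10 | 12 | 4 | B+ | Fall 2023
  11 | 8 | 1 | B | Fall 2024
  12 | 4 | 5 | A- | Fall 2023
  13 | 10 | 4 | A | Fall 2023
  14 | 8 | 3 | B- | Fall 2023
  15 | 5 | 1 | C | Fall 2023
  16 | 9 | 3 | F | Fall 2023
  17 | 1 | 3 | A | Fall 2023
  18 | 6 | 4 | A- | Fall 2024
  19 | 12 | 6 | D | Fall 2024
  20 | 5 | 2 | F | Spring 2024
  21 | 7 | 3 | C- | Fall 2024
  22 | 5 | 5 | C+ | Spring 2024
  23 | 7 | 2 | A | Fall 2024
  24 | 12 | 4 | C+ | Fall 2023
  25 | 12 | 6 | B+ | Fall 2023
SELECT name, department FROM courses WHERE department IN ('Science', 'Humanities', 'Math')

Execution result:
name | department
Physics 201 | Science
Math 101 | Math
Chemistry 101 | Science
Biology 201 | Science
Linear Algebra 201 | Math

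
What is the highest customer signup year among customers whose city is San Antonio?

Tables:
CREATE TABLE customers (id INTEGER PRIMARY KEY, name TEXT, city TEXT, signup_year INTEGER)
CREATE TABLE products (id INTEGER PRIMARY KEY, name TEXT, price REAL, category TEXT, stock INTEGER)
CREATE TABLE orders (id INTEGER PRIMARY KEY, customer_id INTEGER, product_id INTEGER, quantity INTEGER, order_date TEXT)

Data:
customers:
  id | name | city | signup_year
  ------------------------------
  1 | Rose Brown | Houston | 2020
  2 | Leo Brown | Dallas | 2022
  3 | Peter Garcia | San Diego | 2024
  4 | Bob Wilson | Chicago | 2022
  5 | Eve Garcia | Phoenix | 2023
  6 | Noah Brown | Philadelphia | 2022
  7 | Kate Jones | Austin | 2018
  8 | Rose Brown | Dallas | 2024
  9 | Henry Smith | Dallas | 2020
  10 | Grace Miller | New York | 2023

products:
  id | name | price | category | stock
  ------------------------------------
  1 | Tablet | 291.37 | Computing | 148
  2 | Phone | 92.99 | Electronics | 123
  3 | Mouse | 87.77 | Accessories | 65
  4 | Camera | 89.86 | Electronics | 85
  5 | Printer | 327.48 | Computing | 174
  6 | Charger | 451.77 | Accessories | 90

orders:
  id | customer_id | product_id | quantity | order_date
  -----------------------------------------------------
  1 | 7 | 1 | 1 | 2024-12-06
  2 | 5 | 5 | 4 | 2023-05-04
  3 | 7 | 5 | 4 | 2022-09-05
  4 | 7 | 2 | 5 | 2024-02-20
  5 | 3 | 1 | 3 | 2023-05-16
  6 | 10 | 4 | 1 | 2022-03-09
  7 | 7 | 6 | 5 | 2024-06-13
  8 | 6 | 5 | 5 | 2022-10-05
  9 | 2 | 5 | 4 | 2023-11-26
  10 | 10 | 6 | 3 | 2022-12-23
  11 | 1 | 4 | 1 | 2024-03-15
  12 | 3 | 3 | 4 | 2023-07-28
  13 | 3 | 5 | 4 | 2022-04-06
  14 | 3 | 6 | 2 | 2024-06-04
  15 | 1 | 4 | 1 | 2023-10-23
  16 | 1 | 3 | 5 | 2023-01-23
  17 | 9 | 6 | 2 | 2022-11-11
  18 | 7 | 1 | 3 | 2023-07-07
SELECT MAX(signup_year) FROM customers WHERE city = 'San Antonio'

Execution result:
NULL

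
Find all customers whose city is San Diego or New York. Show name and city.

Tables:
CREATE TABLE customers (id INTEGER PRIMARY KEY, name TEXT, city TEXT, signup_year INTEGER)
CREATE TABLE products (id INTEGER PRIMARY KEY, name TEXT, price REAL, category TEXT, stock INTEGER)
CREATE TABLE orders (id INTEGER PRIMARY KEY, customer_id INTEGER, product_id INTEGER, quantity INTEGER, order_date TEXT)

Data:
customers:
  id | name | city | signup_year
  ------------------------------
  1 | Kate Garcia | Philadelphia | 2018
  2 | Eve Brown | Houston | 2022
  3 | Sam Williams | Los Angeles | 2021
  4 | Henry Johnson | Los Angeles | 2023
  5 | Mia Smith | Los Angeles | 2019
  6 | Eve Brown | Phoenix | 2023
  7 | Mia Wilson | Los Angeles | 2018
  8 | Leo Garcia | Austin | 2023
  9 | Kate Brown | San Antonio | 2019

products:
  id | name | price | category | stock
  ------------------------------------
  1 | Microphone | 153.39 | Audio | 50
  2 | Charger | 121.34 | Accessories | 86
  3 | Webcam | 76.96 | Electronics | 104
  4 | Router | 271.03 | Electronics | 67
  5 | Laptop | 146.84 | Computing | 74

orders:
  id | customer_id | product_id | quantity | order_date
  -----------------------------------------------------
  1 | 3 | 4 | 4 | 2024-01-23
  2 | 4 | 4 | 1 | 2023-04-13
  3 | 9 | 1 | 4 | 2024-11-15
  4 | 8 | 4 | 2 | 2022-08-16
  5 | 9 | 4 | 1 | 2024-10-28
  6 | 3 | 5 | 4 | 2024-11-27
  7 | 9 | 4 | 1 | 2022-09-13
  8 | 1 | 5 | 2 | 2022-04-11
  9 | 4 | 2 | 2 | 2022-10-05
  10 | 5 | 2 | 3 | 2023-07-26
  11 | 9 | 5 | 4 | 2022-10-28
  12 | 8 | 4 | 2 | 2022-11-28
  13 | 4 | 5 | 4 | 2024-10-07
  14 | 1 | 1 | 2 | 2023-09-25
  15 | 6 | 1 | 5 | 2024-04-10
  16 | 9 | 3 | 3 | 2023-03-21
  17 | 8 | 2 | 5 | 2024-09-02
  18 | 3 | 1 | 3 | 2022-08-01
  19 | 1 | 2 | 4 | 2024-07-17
SELECT name, city FROM customers WHERE city IN ('San Diego', 'New York')

Execution result:
(no rows)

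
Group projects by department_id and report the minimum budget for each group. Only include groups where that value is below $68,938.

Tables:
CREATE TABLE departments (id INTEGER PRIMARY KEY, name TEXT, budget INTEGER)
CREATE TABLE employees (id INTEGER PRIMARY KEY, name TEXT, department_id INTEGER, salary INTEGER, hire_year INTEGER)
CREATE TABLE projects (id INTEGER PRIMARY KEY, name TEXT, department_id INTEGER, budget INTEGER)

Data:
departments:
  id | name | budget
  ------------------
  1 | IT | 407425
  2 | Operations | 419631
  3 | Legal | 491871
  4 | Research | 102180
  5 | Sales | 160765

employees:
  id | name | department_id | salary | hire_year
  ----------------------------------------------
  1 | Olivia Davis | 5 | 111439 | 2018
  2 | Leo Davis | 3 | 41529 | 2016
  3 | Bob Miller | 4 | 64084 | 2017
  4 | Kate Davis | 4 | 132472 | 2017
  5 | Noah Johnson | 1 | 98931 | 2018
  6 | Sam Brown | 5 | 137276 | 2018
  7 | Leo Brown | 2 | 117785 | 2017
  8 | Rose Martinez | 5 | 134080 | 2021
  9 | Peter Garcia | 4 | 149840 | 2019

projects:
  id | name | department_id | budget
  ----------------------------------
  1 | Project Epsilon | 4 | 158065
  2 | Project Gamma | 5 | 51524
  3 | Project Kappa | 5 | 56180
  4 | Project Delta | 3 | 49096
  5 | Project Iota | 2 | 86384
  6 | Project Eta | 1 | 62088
SELECT department_id, MIN(budget) AS min_budget FROM projects GROUP BY department_id HAVING MIN(budget) < 68938

Execution result:
department_id | min_budget
1 | 62088
3 | 49096
5 | 51524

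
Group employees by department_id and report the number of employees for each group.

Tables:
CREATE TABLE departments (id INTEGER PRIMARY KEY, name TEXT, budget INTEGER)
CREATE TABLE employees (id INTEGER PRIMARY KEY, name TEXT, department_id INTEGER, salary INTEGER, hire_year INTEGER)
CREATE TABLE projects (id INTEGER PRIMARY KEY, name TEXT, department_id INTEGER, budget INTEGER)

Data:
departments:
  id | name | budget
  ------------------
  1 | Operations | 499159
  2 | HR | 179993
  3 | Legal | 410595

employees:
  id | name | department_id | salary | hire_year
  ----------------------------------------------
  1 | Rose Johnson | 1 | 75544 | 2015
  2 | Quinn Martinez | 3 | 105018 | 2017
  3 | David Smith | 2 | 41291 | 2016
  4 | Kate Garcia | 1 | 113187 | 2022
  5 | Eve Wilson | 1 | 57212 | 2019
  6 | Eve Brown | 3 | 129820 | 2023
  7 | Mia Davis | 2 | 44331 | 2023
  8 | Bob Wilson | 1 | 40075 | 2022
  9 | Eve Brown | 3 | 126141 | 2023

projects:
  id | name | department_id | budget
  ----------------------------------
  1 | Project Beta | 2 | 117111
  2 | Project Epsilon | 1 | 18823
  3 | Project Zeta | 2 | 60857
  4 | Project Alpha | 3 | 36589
SELECT department_id, COUNT(*) AS n FROM employees GROUP BY department_id

Execution result:
department_id | n
1 | 4
2 | 2
3 | 3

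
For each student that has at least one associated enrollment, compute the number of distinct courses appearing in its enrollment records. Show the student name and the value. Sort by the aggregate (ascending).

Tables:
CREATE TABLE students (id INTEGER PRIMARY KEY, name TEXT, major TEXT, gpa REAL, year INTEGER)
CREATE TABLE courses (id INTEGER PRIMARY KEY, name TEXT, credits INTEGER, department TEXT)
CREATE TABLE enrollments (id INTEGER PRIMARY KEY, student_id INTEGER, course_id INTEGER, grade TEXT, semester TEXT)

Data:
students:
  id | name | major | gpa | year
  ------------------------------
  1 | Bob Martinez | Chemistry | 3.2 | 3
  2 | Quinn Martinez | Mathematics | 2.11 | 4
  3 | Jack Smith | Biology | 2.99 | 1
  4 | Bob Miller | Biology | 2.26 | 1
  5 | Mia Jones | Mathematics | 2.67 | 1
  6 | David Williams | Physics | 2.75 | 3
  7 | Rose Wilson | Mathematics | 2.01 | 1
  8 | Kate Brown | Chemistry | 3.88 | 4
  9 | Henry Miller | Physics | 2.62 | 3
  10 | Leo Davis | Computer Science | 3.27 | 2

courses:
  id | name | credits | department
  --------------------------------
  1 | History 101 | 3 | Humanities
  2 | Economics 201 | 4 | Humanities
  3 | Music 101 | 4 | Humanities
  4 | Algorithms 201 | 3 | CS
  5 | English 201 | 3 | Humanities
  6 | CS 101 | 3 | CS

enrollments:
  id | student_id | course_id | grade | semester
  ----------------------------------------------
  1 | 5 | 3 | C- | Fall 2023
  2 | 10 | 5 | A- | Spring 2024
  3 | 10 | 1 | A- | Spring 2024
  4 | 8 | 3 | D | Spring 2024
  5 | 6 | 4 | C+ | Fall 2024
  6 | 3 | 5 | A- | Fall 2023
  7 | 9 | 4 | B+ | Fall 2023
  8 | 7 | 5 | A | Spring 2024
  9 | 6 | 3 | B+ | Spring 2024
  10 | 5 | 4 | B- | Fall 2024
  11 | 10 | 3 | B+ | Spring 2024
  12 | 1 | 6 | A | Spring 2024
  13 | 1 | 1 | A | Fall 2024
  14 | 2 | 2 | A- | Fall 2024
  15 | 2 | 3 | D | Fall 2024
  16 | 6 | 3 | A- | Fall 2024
SELECT p.name, COUNT(DISTINCT c.course_id) AS distinct_course_count FROM enrollments c JOIN students p ON c.student_id = p.id GROUP BY p.id, p.name ORDER BY distinct_course_count ASC

Execution result:
name | distinct_course_count
Jack Smith | 1
Rose Wilson | 1
Kate Brown | 1
Henry Miller | 1
Bob Martinez | 2
Quinn Martinez | 2
Mia Jones | 2
David Williams | 2
Leo Davis | 3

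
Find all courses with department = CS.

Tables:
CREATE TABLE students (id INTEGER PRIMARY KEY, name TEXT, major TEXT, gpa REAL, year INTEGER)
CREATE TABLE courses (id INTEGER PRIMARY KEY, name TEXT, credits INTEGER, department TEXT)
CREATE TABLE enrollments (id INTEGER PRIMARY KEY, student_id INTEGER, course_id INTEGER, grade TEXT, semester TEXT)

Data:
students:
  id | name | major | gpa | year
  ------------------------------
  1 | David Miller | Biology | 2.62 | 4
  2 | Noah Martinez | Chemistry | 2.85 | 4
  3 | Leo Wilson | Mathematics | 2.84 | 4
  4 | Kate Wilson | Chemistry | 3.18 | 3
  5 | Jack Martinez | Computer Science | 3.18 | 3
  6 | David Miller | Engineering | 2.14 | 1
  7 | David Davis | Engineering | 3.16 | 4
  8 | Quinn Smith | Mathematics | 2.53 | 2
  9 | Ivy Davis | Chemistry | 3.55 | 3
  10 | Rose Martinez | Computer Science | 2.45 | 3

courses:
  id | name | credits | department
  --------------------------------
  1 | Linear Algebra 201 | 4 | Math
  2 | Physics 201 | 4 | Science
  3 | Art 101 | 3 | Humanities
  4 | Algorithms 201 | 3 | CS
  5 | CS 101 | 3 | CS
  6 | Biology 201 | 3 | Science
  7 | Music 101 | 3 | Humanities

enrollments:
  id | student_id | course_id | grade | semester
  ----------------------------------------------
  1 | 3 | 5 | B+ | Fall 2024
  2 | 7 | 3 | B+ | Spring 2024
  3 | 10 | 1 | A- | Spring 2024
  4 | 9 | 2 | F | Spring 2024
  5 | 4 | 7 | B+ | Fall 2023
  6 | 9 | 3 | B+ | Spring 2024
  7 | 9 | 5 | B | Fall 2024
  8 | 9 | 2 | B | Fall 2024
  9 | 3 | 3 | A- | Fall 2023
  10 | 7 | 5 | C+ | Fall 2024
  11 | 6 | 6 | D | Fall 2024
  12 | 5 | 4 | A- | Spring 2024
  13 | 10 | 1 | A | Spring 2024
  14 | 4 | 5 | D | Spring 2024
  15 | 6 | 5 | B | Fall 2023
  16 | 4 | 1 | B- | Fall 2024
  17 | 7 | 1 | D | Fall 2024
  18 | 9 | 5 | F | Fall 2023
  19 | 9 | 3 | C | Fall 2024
SELECT name, department FROM courses WHERE department = 'CS'

Execution result:
name | department
Algorithms 201 | CS
CS 101 | CS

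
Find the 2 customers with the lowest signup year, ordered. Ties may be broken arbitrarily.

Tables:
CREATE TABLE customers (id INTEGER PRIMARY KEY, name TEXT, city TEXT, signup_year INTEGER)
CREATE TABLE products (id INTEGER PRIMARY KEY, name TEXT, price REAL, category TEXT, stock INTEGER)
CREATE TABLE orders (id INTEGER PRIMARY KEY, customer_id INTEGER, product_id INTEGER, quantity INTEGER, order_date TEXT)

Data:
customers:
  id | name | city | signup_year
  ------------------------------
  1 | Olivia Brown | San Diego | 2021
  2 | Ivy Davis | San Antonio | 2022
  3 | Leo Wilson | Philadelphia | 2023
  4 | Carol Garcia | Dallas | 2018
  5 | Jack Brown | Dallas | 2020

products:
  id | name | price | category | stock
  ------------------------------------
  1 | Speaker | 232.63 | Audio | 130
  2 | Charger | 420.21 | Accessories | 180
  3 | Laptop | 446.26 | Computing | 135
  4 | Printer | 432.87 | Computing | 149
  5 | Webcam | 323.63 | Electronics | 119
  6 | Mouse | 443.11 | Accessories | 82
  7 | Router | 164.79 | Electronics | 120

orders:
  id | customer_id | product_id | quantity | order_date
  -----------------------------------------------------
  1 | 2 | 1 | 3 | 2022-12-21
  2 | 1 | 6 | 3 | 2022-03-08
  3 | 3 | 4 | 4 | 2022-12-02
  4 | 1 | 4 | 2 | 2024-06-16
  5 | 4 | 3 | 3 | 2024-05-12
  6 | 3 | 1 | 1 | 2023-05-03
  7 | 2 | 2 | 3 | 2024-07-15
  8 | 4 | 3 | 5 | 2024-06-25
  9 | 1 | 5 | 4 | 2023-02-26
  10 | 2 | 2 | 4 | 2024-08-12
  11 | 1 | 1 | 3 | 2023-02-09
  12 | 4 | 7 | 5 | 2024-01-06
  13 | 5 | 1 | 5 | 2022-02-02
SELECT name, signup_year FROM customers ORDER BY signup_year ASC LIMIT 2

Execution result:
name | signup_year
Carol Garcia | 2018
Jack Brown | 2020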